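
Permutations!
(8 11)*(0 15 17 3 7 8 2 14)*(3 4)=[15, 1, 14, 7, 3, 5, 6, 8, 11, 9, 10, 2, 12, 13, 0, 17, 16, 4]=(0 15 17 4 3 7 8 11 2 14)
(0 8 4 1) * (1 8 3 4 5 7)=(0 3 4 8 5 7 1)=[3, 0, 2, 4, 8, 7, 6, 1, 5]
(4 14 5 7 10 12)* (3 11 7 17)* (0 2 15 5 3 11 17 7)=[2, 1, 15, 17, 14, 7, 6, 10, 8, 9, 12, 0, 4, 13, 3, 5, 16, 11]=(0 2 15 5 7 10 12 4 14 3 17 11)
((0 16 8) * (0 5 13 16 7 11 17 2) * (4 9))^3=[17, 1, 11, 3, 9, 8, 6, 2, 16, 4, 10, 0, 12, 5, 14, 15, 13, 7]=(0 17 7 2 11)(4 9)(5 8 16 13)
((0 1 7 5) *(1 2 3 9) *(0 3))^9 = (0 2)(1 9 3 5 7) = [2, 9, 0, 5, 4, 7, 6, 1, 8, 3]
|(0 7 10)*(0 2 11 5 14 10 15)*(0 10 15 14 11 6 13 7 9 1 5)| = 35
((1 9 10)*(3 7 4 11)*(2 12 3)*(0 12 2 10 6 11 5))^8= [3, 11, 2, 4, 0, 12, 1, 5, 8, 10, 6, 9, 7]= (0 3 4)(1 11 9 10 6)(5 12 7)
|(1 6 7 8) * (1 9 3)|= 6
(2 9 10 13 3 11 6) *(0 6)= (0 6 2 9 10 13 3 11)= [6, 1, 9, 11, 4, 5, 2, 7, 8, 10, 13, 0, 12, 3]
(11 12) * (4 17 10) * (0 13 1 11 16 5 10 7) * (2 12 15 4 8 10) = (0 13 1 11 15 4 17 7)(2 12 16 5)(8 10) = [13, 11, 12, 3, 17, 2, 6, 0, 10, 9, 8, 15, 16, 1, 14, 4, 5, 7]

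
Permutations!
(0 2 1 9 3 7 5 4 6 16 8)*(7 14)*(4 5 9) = (0 2 1 4 6 16 8)(3 14 7 9) = [2, 4, 1, 14, 6, 5, 16, 9, 0, 3, 10, 11, 12, 13, 7, 15, 8]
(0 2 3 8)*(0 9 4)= [2, 1, 3, 8, 0, 5, 6, 7, 9, 4]= (0 2 3 8 9 4)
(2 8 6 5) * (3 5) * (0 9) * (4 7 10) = (0 9)(2 8 6 3 5)(4 7 10) = [9, 1, 8, 5, 7, 2, 3, 10, 6, 0, 4]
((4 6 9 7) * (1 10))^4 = (10) = [0, 1, 2, 3, 4, 5, 6, 7, 8, 9, 10]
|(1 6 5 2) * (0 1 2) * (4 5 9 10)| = |(0 1 6 9 10 4 5)| = 7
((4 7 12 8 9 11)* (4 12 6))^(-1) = (4 6 7)(8 12 11 9) = [0, 1, 2, 3, 6, 5, 7, 4, 12, 8, 10, 9, 11]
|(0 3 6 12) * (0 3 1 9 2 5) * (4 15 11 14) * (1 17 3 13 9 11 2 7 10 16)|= 17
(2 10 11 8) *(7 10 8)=[0, 1, 8, 3, 4, 5, 6, 10, 2, 9, 11, 7]=(2 8)(7 10 11)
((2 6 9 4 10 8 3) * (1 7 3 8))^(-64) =(10) =[0, 1, 2, 3, 4, 5, 6, 7, 8, 9, 10]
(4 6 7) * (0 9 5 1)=(0 9 5 1)(4 6 7)=[9, 0, 2, 3, 6, 1, 7, 4, 8, 5]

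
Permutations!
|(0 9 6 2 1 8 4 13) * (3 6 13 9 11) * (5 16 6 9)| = |(0 11 3 9 13)(1 8 4 5 16 6 2)| = 35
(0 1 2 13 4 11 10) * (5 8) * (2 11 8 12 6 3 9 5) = (0 1 11 10)(2 13 4 8)(3 9 5 12 6) = [1, 11, 13, 9, 8, 12, 3, 7, 2, 5, 0, 10, 6, 4]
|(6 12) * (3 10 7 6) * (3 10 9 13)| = 12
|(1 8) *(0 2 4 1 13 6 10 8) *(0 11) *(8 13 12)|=30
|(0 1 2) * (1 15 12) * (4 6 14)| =|(0 15 12 1 2)(4 6 14)| =15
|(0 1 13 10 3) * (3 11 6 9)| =8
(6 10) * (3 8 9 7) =(3 8 9 7)(6 10) =[0, 1, 2, 8, 4, 5, 10, 3, 9, 7, 6]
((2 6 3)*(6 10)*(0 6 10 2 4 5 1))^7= [6, 0, 2, 4, 5, 1, 3, 7, 8, 9, 10]= (10)(0 6 3 4 5 1)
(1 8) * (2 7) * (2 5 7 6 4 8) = (1 2 6 4 8)(5 7) = [0, 2, 6, 3, 8, 7, 4, 5, 1]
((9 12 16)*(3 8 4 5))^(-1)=(3 5 4 8)(9 16 12)=[0, 1, 2, 5, 8, 4, 6, 7, 3, 16, 10, 11, 9, 13, 14, 15, 12]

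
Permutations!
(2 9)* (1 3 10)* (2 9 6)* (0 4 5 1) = (0 4 5 1 3 10)(2 6) = [4, 3, 6, 10, 5, 1, 2, 7, 8, 9, 0]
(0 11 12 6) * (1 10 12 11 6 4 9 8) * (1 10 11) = (0 6)(1 11)(4 9 8 10 12) = [6, 11, 2, 3, 9, 5, 0, 7, 10, 8, 12, 1, 4]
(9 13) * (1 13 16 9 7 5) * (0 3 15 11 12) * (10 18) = (0 3 15 11 12)(1 13 7 5)(9 16)(10 18) = [3, 13, 2, 15, 4, 1, 6, 5, 8, 16, 18, 12, 0, 7, 14, 11, 9, 17, 10]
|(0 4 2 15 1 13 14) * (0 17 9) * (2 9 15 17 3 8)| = 24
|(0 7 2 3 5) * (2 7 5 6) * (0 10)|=3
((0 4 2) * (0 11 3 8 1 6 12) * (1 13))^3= (0 11 13 12 2 8 6 4 3 1)= [11, 0, 8, 1, 3, 5, 4, 7, 6, 9, 10, 13, 2, 12]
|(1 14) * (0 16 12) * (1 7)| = |(0 16 12)(1 14 7)| = 3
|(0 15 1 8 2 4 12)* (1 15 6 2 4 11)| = |(15)(0 6 2 11 1 8 4 12)| = 8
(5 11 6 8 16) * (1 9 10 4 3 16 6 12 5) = (1 9 10 4 3 16)(5 11 12)(6 8) = [0, 9, 2, 16, 3, 11, 8, 7, 6, 10, 4, 12, 5, 13, 14, 15, 1]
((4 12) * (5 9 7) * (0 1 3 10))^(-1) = [10, 0, 2, 1, 12, 7, 6, 9, 8, 5, 3, 11, 4] = (0 10 3 1)(4 12)(5 7 9)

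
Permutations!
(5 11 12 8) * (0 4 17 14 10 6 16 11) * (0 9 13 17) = (0 4)(5 9 13 17 14 10 6 16 11 12 8) = [4, 1, 2, 3, 0, 9, 16, 7, 5, 13, 6, 12, 8, 17, 10, 15, 11, 14]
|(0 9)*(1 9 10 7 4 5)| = 7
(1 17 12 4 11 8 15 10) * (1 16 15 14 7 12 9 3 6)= [0, 17, 2, 6, 11, 5, 1, 12, 14, 3, 16, 8, 4, 13, 7, 10, 15, 9]= (1 17 9 3 6)(4 11 8 14 7 12)(10 16 15)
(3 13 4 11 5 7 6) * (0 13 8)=(0 13 4 11 5 7 6 3 8)=[13, 1, 2, 8, 11, 7, 3, 6, 0, 9, 10, 5, 12, 4]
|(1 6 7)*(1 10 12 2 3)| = 7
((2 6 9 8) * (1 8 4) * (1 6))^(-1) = (1 2 8)(4 9 6) = [0, 2, 8, 3, 9, 5, 4, 7, 1, 6]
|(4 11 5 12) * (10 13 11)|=|(4 10 13 11 5 12)|=6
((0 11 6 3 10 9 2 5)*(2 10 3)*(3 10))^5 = (11)(3 9 10) = [0, 1, 2, 9, 4, 5, 6, 7, 8, 10, 3, 11]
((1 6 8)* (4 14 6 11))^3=[0, 14, 2, 3, 8, 5, 11, 7, 4, 9, 10, 6, 12, 13, 1]=(1 14)(4 8)(6 11)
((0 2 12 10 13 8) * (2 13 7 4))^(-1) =(0 8 13)(2 4 7 10 12) =[8, 1, 4, 3, 7, 5, 6, 10, 13, 9, 12, 11, 2, 0]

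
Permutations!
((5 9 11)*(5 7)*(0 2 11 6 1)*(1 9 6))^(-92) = (0 5)(1 7)(2 6)(9 11) = [5, 7, 6, 3, 4, 0, 2, 1, 8, 11, 10, 9]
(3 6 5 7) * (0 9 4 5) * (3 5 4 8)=(0 9 8 3 6)(5 7)=[9, 1, 2, 6, 4, 7, 0, 5, 3, 8]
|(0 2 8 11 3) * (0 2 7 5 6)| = 4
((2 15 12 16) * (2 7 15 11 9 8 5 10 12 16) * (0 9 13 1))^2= (0 8 10 2 13)(1 9 5 12 11)(7 16 15)= [8, 9, 13, 3, 4, 12, 6, 16, 10, 5, 2, 1, 11, 0, 14, 7, 15]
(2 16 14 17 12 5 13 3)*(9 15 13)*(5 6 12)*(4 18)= (2 16 14 17 5 9 15 13 3)(4 18)(6 12)= [0, 1, 16, 2, 18, 9, 12, 7, 8, 15, 10, 11, 6, 3, 17, 13, 14, 5, 4]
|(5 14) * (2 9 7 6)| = |(2 9 7 6)(5 14)| = 4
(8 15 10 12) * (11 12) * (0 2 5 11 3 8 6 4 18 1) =(0 2 5 11 12 6 4 18 1)(3 8 15 10) =[2, 0, 5, 8, 18, 11, 4, 7, 15, 9, 3, 12, 6, 13, 14, 10, 16, 17, 1]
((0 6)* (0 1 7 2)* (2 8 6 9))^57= [0, 7, 2, 3, 4, 5, 1, 8, 6, 9]= (9)(1 7 8 6)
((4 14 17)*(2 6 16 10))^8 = (4 17 14) = [0, 1, 2, 3, 17, 5, 6, 7, 8, 9, 10, 11, 12, 13, 4, 15, 16, 14]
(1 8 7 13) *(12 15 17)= (1 8 7 13)(12 15 17)= [0, 8, 2, 3, 4, 5, 6, 13, 7, 9, 10, 11, 15, 1, 14, 17, 16, 12]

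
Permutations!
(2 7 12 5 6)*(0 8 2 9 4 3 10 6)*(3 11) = [8, 1, 7, 10, 11, 0, 9, 12, 2, 4, 6, 3, 5] = (0 8 2 7 12 5)(3 10 6 9 4 11)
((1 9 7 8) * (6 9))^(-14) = (1 6 9 7 8) = [0, 6, 2, 3, 4, 5, 9, 8, 1, 7]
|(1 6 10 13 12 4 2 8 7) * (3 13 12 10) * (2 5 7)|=|(1 6 3 13 10 12 4 5 7)(2 8)|=18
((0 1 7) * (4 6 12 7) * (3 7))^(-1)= (0 7 3 12 6 4 1)= [7, 0, 2, 12, 1, 5, 4, 3, 8, 9, 10, 11, 6]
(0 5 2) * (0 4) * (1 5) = (0 1 5 2 4) = [1, 5, 4, 3, 0, 2]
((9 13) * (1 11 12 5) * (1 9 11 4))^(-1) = (1 4)(5 12 11 13 9) = [0, 4, 2, 3, 1, 12, 6, 7, 8, 5, 10, 13, 11, 9]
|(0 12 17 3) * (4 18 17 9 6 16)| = 9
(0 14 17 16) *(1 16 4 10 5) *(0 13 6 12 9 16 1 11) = (0 14 17 4 10 5 11)(6 12 9 16 13) = [14, 1, 2, 3, 10, 11, 12, 7, 8, 16, 5, 0, 9, 6, 17, 15, 13, 4]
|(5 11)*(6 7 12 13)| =4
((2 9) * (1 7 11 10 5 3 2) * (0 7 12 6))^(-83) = (0 3 6 5 12 10 1 11 9 7 2) = [3, 11, 0, 6, 4, 12, 5, 2, 8, 7, 1, 9, 10]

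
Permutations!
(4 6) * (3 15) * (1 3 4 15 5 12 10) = (1 3 5 12 10)(4 6 15) = [0, 3, 2, 5, 6, 12, 15, 7, 8, 9, 1, 11, 10, 13, 14, 4]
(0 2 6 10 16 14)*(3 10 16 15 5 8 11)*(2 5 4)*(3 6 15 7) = (0 5 8 11 6 16 14)(2 15 4)(3 10 7) = [5, 1, 15, 10, 2, 8, 16, 3, 11, 9, 7, 6, 12, 13, 0, 4, 14]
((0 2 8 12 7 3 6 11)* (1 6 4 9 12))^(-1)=(0 11 6 1 8 2)(3 7 12 9 4)=[11, 8, 0, 7, 3, 5, 1, 12, 2, 4, 10, 6, 9]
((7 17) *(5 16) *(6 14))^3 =(5 16)(6 14)(7 17) =[0, 1, 2, 3, 4, 16, 14, 17, 8, 9, 10, 11, 12, 13, 6, 15, 5, 7]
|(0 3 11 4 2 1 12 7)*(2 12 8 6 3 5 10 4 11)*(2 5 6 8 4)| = |(0 6 3 5 10 2 1 4 12 7)| = 10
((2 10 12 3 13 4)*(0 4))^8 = (0 4 2 10 12 3 13) = [4, 1, 10, 13, 2, 5, 6, 7, 8, 9, 12, 11, 3, 0]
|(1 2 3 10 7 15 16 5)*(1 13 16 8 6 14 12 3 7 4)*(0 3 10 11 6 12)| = 120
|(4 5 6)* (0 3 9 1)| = 12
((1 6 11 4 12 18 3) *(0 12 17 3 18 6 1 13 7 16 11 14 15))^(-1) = (18)(0 15 14 6 12)(3 17 4 11 16 7 13) = [15, 1, 2, 17, 11, 5, 12, 13, 8, 9, 10, 16, 0, 3, 6, 14, 7, 4, 18]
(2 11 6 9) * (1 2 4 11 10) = (1 2 10)(4 11 6 9) = [0, 2, 10, 3, 11, 5, 9, 7, 8, 4, 1, 6]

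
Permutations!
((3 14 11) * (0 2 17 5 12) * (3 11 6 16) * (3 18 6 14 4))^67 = (0 17 12 2 5)(3 4)(6 16 18) = [17, 1, 5, 4, 3, 0, 16, 7, 8, 9, 10, 11, 2, 13, 14, 15, 18, 12, 6]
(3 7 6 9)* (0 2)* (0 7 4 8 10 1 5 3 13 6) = (0 2 7)(1 5 3 4 8 10)(6 9 13) = [2, 5, 7, 4, 8, 3, 9, 0, 10, 13, 1, 11, 12, 6]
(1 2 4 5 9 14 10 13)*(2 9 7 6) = (1 9 14 10 13)(2 4 5 7 6) = [0, 9, 4, 3, 5, 7, 2, 6, 8, 14, 13, 11, 12, 1, 10]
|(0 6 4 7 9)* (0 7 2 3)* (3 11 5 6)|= |(0 3)(2 11 5 6 4)(7 9)|= 10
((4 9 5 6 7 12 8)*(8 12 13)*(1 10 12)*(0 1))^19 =[12, 0, 2, 3, 13, 4, 9, 5, 7, 8, 1, 11, 10, 6] =(0 12 10 1)(4 13 6 9 8 7 5)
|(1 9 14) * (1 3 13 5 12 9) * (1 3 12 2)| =|(1 3 13 5 2)(9 14 12)| =15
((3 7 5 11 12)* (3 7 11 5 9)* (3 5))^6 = (12) = [0, 1, 2, 3, 4, 5, 6, 7, 8, 9, 10, 11, 12]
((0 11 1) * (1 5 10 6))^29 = (0 1 6 10 5 11) = [1, 6, 2, 3, 4, 11, 10, 7, 8, 9, 5, 0]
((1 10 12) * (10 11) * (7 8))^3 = [0, 12, 2, 3, 4, 5, 6, 8, 7, 9, 11, 1, 10] = (1 12 10 11)(7 8)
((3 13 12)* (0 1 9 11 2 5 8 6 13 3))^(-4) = (0 8 9 13 2)(1 6 11 12 5) = [8, 6, 0, 3, 4, 1, 11, 7, 9, 13, 10, 12, 5, 2]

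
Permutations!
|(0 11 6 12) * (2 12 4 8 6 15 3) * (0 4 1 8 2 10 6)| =|(0 11 15 3 10 6 1 8)(2 12 4)| =24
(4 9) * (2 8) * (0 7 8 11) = (0 7 8 2 11)(4 9) = [7, 1, 11, 3, 9, 5, 6, 8, 2, 4, 10, 0]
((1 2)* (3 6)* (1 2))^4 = [0, 1, 2, 3, 4, 5, 6] = (6)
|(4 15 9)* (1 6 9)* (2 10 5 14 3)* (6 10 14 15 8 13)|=60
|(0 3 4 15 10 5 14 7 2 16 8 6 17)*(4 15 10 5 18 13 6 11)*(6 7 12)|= 72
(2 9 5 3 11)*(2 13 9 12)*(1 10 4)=(1 10 4)(2 12)(3 11 13 9 5)=[0, 10, 12, 11, 1, 3, 6, 7, 8, 5, 4, 13, 2, 9]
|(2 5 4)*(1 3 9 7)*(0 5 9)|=8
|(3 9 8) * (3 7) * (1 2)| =4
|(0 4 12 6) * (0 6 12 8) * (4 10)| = 4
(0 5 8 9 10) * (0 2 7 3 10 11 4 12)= (0 5 8 9 11 4 12)(2 7 3 10)= [5, 1, 7, 10, 12, 8, 6, 3, 9, 11, 2, 4, 0]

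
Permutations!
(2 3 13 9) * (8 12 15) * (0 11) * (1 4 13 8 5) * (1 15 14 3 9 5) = [11, 4, 9, 8, 13, 15, 6, 7, 12, 2, 10, 0, 14, 5, 3, 1] = (0 11)(1 4 13 5 15)(2 9)(3 8 12 14)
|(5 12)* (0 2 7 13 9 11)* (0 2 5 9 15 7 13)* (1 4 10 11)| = 12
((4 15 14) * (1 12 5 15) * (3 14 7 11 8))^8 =(1 14 8 7 5)(3 11 15 12 4) =[0, 14, 2, 11, 3, 1, 6, 5, 7, 9, 10, 15, 4, 13, 8, 12]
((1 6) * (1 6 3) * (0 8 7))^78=(8)=[0, 1, 2, 3, 4, 5, 6, 7, 8]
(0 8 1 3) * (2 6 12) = (0 8 1 3)(2 6 12) = [8, 3, 6, 0, 4, 5, 12, 7, 1, 9, 10, 11, 2]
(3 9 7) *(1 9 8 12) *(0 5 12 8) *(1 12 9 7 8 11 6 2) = (12)(0 5 9 8 11 6 2 1 7 3) = [5, 7, 1, 0, 4, 9, 2, 3, 11, 8, 10, 6, 12]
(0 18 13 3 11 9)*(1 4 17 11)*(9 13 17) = (0 18 17 11 13 3 1 4 9) = [18, 4, 2, 1, 9, 5, 6, 7, 8, 0, 10, 13, 12, 3, 14, 15, 16, 11, 17]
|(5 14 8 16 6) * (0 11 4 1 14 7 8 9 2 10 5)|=|(0 11 4 1 14 9 2 10 5 7 8 16 6)|=13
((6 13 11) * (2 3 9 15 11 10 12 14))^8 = (2 12 13 11 9)(3 14 10 6 15) = [0, 1, 12, 14, 4, 5, 15, 7, 8, 2, 6, 9, 13, 11, 10, 3]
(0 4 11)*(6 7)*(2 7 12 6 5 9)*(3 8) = (0 4 11)(2 7 5 9)(3 8)(6 12) = [4, 1, 7, 8, 11, 9, 12, 5, 3, 2, 10, 0, 6]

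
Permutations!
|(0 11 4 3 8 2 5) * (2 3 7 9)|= |(0 11 4 7 9 2 5)(3 8)|= 14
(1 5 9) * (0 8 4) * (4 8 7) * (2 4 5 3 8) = [7, 3, 4, 8, 0, 9, 6, 5, 2, 1] = (0 7 5 9 1 3 8 2 4)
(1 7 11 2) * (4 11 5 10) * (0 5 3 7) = (0 5 10 4 11 2 1)(3 7) = [5, 0, 1, 7, 11, 10, 6, 3, 8, 9, 4, 2]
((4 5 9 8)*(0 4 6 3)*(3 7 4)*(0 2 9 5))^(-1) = (0 4 7 6 8 9 2 3) = [4, 1, 3, 0, 7, 5, 8, 6, 9, 2]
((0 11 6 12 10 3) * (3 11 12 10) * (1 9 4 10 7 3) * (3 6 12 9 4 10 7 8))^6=[4, 0, 2, 1, 9, 5, 11, 10, 12, 7, 6, 8, 3]=(0 4 9 7 10 6 11 8 12 3 1)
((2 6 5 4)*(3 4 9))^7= (2 6 5 9 3 4)= [0, 1, 6, 4, 2, 9, 5, 7, 8, 3]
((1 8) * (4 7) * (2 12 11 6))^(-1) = [0, 8, 6, 3, 7, 5, 11, 4, 1, 9, 10, 12, 2] = (1 8)(2 6 11 12)(4 7)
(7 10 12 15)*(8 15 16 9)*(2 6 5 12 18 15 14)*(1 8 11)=(1 8 14 2 6 5 12 16 9 11)(7 10 18 15)=[0, 8, 6, 3, 4, 12, 5, 10, 14, 11, 18, 1, 16, 13, 2, 7, 9, 17, 15]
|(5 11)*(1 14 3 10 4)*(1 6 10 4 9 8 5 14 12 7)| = |(1 12 7)(3 4 6 10 9 8 5 11 14)| = 9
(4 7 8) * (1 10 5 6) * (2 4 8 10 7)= (1 7 10 5 6)(2 4)= [0, 7, 4, 3, 2, 6, 1, 10, 8, 9, 5]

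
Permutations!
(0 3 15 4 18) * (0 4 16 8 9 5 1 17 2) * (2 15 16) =[3, 17, 0, 16, 18, 1, 6, 7, 9, 5, 10, 11, 12, 13, 14, 2, 8, 15, 4] =(0 3 16 8 9 5 1 17 15 2)(4 18)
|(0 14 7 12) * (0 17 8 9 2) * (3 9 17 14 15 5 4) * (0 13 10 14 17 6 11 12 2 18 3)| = |(0 15 5 4)(2 13 10 14 7)(3 9 18)(6 11 12 17 8)| = 60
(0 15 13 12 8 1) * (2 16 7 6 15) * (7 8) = [2, 0, 16, 3, 4, 5, 15, 6, 1, 9, 10, 11, 7, 12, 14, 13, 8] = (0 2 16 8 1)(6 15 13 12 7)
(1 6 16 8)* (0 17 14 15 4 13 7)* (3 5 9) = [17, 6, 2, 5, 13, 9, 16, 0, 1, 3, 10, 11, 12, 7, 15, 4, 8, 14] = (0 17 14 15 4 13 7)(1 6 16 8)(3 5 9)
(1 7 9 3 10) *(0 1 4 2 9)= (0 1 7)(2 9 3 10 4)= [1, 7, 9, 10, 2, 5, 6, 0, 8, 3, 4]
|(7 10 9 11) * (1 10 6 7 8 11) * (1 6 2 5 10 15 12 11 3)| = |(1 15 12 11 8 3)(2 5 10 9 6 7)| = 6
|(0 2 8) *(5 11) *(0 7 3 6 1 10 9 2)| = |(1 10 9 2 8 7 3 6)(5 11)| = 8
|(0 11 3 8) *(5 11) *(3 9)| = |(0 5 11 9 3 8)| = 6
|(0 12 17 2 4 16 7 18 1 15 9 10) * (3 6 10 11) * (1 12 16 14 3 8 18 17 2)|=|(0 16 7 17 1 15 9 11 8 18 12 2 4 14 3 6 10)|=17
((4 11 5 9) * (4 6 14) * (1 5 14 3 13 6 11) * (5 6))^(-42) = (1 13 11)(3 9 4)(5 14 6) = [0, 13, 2, 9, 3, 14, 5, 7, 8, 4, 10, 1, 12, 11, 6]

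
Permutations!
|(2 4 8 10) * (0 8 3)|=6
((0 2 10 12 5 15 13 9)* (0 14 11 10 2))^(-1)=(5 12 10 11 14 9 13 15)=[0, 1, 2, 3, 4, 12, 6, 7, 8, 13, 11, 14, 10, 15, 9, 5]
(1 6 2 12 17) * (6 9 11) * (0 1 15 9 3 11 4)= (0 1 3 11 6 2 12 17 15 9 4)= [1, 3, 12, 11, 0, 5, 2, 7, 8, 4, 10, 6, 17, 13, 14, 9, 16, 15]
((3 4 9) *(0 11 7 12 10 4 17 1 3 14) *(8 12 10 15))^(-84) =(17) =[0, 1, 2, 3, 4, 5, 6, 7, 8, 9, 10, 11, 12, 13, 14, 15, 16, 17]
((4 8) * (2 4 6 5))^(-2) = (2 6 4 5 8) = [0, 1, 6, 3, 5, 8, 4, 7, 2]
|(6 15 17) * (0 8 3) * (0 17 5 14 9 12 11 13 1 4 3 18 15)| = |(0 8 18 15 5 14 9 12 11 13 1 4 3 17 6)| = 15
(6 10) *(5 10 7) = (5 10 6 7) = [0, 1, 2, 3, 4, 10, 7, 5, 8, 9, 6]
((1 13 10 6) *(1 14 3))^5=(1 3 14 6 10 13)=[0, 3, 2, 14, 4, 5, 10, 7, 8, 9, 13, 11, 12, 1, 6]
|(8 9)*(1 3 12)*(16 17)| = 6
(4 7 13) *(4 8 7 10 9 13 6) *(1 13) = [0, 13, 2, 3, 10, 5, 4, 6, 7, 1, 9, 11, 12, 8] = (1 13 8 7 6 4 10 9)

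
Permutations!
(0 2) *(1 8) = (0 2)(1 8) = [2, 8, 0, 3, 4, 5, 6, 7, 1]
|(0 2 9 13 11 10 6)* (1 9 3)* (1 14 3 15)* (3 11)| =11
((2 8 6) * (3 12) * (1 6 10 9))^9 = (1 8)(2 9)(3 12)(6 10) = [0, 8, 9, 12, 4, 5, 10, 7, 1, 2, 6, 11, 3]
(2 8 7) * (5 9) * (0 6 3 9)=(0 6 3 9 5)(2 8 7)=[6, 1, 8, 9, 4, 0, 3, 2, 7, 5]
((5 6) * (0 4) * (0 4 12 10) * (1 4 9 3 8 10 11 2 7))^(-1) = (0 10 8 3 9 4 1 7 2 11 12)(5 6) = [10, 7, 11, 9, 1, 6, 5, 2, 3, 4, 8, 12, 0]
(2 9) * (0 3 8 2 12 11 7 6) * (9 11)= (0 3 8 2 11 7 6)(9 12)= [3, 1, 11, 8, 4, 5, 0, 6, 2, 12, 10, 7, 9]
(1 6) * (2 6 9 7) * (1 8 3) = [0, 9, 6, 1, 4, 5, 8, 2, 3, 7] = (1 9 7 2 6 8 3)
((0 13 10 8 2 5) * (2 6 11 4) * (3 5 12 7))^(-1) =(0 5 3 7 12 2 4 11 6 8 10 13) =[5, 1, 4, 7, 11, 3, 8, 12, 10, 9, 13, 6, 2, 0]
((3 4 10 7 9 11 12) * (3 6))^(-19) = (3 11 10 6 9 4 12 7) = [0, 1, 2, 11, 12, 5, 9, 3, 8, 4, 6, 10, 7]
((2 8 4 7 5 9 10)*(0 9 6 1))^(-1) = (0 1 6 5 7 4 8 2 10 9) = [1, 6, 10, 3, 8, 7, 5, 4, 2, 0, 9]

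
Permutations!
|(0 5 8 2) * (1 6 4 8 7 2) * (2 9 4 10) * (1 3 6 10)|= |(0 5 7 9 4 8 3 6 1 10 2)|= 11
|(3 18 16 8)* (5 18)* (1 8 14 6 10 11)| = 10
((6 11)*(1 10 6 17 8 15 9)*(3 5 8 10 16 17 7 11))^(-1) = [0, 9, 2, 6, 4, 3, 10, 11, 5, 15, 17, 7, 12, 13, 14, 8, 1, 16] = (1 9 15 8 5 3 6 10 17 16)(7 11)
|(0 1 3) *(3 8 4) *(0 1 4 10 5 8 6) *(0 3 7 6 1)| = 15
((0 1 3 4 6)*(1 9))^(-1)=(0 6 4 3 1 9)=[6, 9, 2, 1, 3, 5, 4, 7, 8, 0]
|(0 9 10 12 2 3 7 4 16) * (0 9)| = |(2 3 7 4 16 9 10 12)| = 8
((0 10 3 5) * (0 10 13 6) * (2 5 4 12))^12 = [0, 1, 2, 3, 4, 5, 6, 7, 8, 9, 10, 11, 12, 13] = (13)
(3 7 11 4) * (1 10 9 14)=(1 10 9 14)(3 7 11 4)=[0, 10, 2, 7, 3, 5, 6, 11, 8, 14, 9, 4, 12, 13, 1]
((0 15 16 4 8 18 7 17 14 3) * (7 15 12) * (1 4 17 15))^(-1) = (0 3 14 17 16 15 7 12)(1 18 8 4) = [3, 18, 2, 14, 1, 5, 6, 12, 4, 9, 10, 11, 0, 13, 17, 7, 15, 16, 8]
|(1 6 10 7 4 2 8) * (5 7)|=|(1 6 10 5 7 4 2 8)|=8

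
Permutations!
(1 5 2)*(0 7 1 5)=(0 7 1)(2 5)=[7, 0, 5, 3, 4, 2, 6, 1]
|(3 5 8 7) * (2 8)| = |(2 8 7 3 5)| = 5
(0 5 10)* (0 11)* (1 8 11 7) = (0 5 10 7 1 8 11) = [5, 8, 2, 3, 4, 10, 6, 1, 11, 9, 7, 0]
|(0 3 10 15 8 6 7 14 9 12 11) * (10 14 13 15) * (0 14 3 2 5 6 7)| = 4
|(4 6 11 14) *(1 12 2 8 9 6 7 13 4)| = 24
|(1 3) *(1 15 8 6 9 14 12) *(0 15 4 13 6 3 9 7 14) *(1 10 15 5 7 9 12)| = 14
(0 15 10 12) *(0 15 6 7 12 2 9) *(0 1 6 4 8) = (0 4 8)(1 6 7 12 15 10 2 9) = [4, 6, 9, 3, 8, 5, 7, 12, 0, 1, 2, 11, 15, 13, 14, 10]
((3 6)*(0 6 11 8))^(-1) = [8, 1, 2, 6, 4, 5, 0, 7, 11, 9, 10, 3] = (0 8 11 3 6)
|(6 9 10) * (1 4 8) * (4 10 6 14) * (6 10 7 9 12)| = |(1 7 9 10 14 4 8)(6 12)| = 14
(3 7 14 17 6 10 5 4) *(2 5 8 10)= [0, 1, 5, 7, 3, 4, 2, 14, 10, 9, 8, 11, 12, 13, 17, 15, 16, 6]= (2 5 4 3 7 14 17 6)(8 10)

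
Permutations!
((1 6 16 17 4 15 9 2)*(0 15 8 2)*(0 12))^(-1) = (0 12 9 15)(1 2 8 4 17 16 6) = [12, 2, 8, 3, 17, 5, 1, 7, 4, 15, 10, 11, 9, 13, 14, 0, 6, 16]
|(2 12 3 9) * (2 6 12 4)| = |(2 4)(3 9 6 12)| = 4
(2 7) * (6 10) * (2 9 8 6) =[0, 1, 7, 3, 4, 5, 10, 9, 6, 8, 2] =(2 7 9 8 6 10)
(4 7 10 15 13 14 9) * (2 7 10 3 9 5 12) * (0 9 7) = [9, 1, 0, 7, 10, 12, 6, 3, 8, 4, 15, 11, 2, 14, 5, 13] = (0 9 4 10 15 13 14 5 12 2)(3 7)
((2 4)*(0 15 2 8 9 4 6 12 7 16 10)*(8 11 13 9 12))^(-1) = (0 10 16 7 12 8 6 2 15)(4 9 13 11) = [10, 1, 15, 3, 9, 5, 2, 12, 6, 13, 16, 4, 8, 11, 14, 0, 7]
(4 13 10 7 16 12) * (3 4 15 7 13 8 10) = (3 4 8 10 13)(7 16 12 15) = [0, 1, 2, 4, 8, 5, 6, 16, 10, 9, 13, 11, 15, 3, 14, 7, 12]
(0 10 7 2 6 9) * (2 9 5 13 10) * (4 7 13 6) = (0 2 4 7 9)(5 6)(10 13) = [2, 1, 4, 3, 7, 6, 5, 9, 8, 0, 13, 11, 12, 10]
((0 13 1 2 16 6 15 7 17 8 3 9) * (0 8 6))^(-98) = (0 1 16 13 2)(3 9 8)(6 7)(15 17) = [1, 16, 0, 9, 4, 5, 7, 6, 3, 8, 10, 11, 12, 2, 14, 17, 13, 15]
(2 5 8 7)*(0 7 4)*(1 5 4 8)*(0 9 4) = (0 7 2)(1 5)(4 9) = [7, 5, 0, 3, 9, 1, 6, 2, 8, 4]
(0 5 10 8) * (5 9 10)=(0 9 10 8)=[9, 1, 2, 3, 4, 5, 6, 7, 0, 10, 8]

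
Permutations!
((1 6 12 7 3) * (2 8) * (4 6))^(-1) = (1 3 7 12 6 4)(2 8) = [0, 3, 8, 7, 1, 5, 4, 12, 2, 9, 10, 11, 6]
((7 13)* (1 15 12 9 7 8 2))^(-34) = (1 8 7 12)(2 13 9 15) = [0, 8, 13, 3, 4, 5, 6, 12, 7, 15, 10, 11, 1, 9, 14, 2]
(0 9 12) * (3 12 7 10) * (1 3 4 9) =[1, 3, 2, 12, 9, 5, 6, 10, 8, 7, 4, 11, 0] =(0 1 3 12)(4 9 7 10)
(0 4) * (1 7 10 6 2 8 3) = (0 4)(1 7 10 6 2 8 3) = [4, 7, 8, 1, 0, 5, 2, 10, 3, 9, 6]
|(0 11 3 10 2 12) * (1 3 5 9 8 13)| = |(0 11 5 9 8 13 1 3 10 2 12)| = 11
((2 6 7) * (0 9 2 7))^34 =(0 2)(6 9) =[2, 1, 0, 3, 4, 5, 9, 7, 8, 6]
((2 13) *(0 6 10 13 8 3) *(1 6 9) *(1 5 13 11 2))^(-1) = (0 3 8 2 11 10 6 1 13 5 9) = [3, 13, 11, 8, 4, 9, 1, 7, 2, 0, 6, 10, 12, 5]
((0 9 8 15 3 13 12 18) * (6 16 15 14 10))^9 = (0 13 16 14)(3 6 8 18)(9 12 15 10) = [13, 1, 2, 6, 4, 5, 8, 7, 18, 12, 9, 11, 15, 16, 0, 10, 14, 17, 3]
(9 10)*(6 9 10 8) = (10)(6 9 8) = [0, 1, 2, 3, 4, 5, 9, 7, 6, 8, 10]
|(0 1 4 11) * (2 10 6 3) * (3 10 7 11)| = |(0 1 4 3 2 7 11)(6 10)| = 14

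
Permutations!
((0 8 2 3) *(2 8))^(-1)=(8)(0 3 2)=[3, 1, 0, 2, 4, 5, 6, 7, 8]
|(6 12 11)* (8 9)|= 6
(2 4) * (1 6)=(1 6)(2 4)=[0, 6, 4, 3, 2, 5, 1]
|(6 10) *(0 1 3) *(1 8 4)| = |(0 8 4 1 3)(6 10)| = 10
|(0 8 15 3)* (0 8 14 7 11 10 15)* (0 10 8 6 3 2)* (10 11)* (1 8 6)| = |(0 14 7 10 15 2)(1 8 11 6 3)| = 30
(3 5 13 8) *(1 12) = [0, 12, 2, 5, 4, 13, 6, 7, 3, 9, 10, 11, 1, 8] = (1 12)(3 5 13 8)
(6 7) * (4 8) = (4 8)(6 7) = [0, 1, 2, 3, 8, 5, 7, 6, 4]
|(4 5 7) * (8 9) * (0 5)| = |(0 5 7 4)(8 9)| = 4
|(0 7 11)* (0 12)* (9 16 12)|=|(0 7 11 9 16 12)|=6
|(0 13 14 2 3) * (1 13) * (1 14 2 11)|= |(0 14 11 1 13 2 3)|= 7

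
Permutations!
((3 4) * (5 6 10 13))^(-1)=(3 4)(5 13 10 6)=[0, 1, 2, 4, 3, 13, 5, 7, 8, 9, 6, 11, 12, 10]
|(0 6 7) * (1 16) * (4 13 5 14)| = |(0 6 7)(1 16)(4 13 5 14)| = 12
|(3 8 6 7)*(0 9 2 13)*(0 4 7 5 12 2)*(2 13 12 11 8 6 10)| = 22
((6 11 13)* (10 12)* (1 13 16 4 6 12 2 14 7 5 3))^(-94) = [0, 14, 1, 2, 11, 10, 16, 12, 8, 9, 3, 4, 5, 7, 13, 15, 6] = (1 14 13 7 12 5 10 3 2)(4 11)(6 16)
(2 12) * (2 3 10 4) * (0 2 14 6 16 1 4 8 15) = (0 2 12 3 10 8 15)(1 4 14 6 16) = [2, 4, 12, 10, 14, 5, 16, 7, 15, 9, 8, 11, 3, 13, 6, 0, 1]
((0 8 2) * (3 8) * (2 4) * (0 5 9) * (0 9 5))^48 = [4, 1, 8, 2, 3, 5, 6, 7, 0, 9] = (9)(0 4 3 2 8)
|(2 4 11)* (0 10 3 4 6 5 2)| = 15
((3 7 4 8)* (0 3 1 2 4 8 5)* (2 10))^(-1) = (0 5 4 2 10 1 8 7 3) = [5, 8, 10, 0, 2, 4, 6, 3, 7, 9, 1]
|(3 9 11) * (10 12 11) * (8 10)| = |(3 9 8 10 12 11)| = 6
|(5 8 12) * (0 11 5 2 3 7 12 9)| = |(0 11 5 8 9)(2 3 7 12)| = 20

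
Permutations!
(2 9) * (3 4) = (2 9)(3 4) = [0, 1, 9, 4, 3, 5, 6, 7, 8, 2]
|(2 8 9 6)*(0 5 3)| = 12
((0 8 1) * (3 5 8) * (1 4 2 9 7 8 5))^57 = (2 7 4 9 8) = [0, 1, 7, 3, 9, 5, 6, 4, 2, 8]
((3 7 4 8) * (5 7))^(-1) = (3 8 4 7 5) = [0, 1, 2, 8, 7, 3, 6, 5, 4]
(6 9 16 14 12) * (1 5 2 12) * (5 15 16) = (1 15 16 14)(2 12 6 9 5) = [0, 15, 12, 3, 4, 2, 9, 7, 8, 5, 10, 11, 6, 13, 1, 16, 14]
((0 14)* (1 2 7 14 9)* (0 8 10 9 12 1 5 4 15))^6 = (0 8)(1 9)(2 5)(4 7)(10 12)(14 15) = [8, 9, 5, 3, 7, 2, 6, 4, 0, 1, 12, 11, 10, 13, 15, 14]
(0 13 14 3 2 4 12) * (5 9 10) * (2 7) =(0 13 14 3 7 2 4 12)(5 9 10) =[13, 1, 4, 7, 12, 9, 6, 2, 8, 10, 5, 11, 0, 14, 3]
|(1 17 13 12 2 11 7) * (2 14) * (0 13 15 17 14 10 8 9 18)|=70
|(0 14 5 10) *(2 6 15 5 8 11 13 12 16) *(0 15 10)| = |(0 14 8 11 13 12 16 2 6 10 15 5)| = 12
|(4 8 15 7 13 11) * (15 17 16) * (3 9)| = 8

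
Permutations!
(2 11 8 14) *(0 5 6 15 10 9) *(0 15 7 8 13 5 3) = (0 3)(2 11 13 5 6 7 8 14)(9 15 10) = [3, 1, 11, 0, 4, 6, 7, 8, 14, 15, 9, 13, 12, 5, 2, 10]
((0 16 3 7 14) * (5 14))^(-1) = (0 14 5 7 3 16) = [14, 1, 2, 16, 4, 7, 6, 3, 8, 9, 10, 11, 12, 13, 5, 15, 0]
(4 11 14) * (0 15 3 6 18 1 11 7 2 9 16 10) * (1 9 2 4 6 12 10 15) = [1, 11, 2, 12, 7, 5, 18, 4, 8, 16, 0, 14, 10, 13, 6, 3, 15, 17, 9] = (0 1 11 14 6 18 9 16 15 3 12 10)(4 7)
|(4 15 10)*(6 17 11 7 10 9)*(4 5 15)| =8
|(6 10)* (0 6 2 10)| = 2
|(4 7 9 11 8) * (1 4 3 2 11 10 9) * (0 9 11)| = 21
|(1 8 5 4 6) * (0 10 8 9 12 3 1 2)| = 28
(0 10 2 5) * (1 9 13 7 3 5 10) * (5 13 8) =[1, 9, 10, 13, 4, 0, 6, 3, 5, 8, 2, 11, 12, 7] =(0 1 9 8 5)(2 10)(3 13 7)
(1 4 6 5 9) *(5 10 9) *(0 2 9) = (0 2 9 1 4 6 10) = [2, 4, 9, 3, 6, 5, 10, 7, 8, 1, 0]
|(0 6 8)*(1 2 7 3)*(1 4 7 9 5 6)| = 21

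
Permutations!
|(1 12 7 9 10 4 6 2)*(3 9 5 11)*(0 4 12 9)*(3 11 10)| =|(0 4 6 2 1 9 3)(5 10 12 7)| =28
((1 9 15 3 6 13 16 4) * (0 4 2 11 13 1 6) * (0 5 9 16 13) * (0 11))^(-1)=(0 2 16 1 6 4)(3 15 9 5)=[2, 6, 16, 15, 0, 3, 4, 7, 8, 5, 10, 11, 12, 13, 14, 9, 1]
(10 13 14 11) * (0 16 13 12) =[16, 1, 2, 3, 4, 5, 6, 7, 8, 9, 12, 10, 0, 14, 11, 15, 13] =(0 16 13 14 11 10 12)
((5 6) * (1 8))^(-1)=(1 8)(5 6)=[0, 8, 2, 3, 4, 6, 5, 7, 1]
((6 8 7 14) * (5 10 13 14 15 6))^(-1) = [0, 1, 2, 3, 4, 14, 15, 8, 6, 9, 5, 11, 12, 10, 13, 7] = (5 14 13 10)(6 15 7 8)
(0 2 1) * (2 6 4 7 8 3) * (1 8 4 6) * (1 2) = [2, 0, 8, 1, 7, 5, 6, 4, 3] = (0 2 8 3 1)(4 7)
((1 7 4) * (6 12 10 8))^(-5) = (1 7 4)(6 8 10 12) = [0, 7, 2, 3, 1, 5, 8, 4, 10, 9, 12, 11, 6]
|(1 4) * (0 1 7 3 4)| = 6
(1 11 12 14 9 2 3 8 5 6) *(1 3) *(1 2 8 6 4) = (1 11 12 14 9 8 5 4)(3 6) = [0, 11, 2, 6, 1, 4, 3, 7, 5, 8, 10, 12, 14, 13, 9]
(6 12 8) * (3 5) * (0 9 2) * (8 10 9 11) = (0 11 8 6 12 10 9 2)(3 5) = [11, 1, 0, 5, 4, 3, 12, 7, 6, 2, 9, 8, 10]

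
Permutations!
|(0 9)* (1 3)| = |(0 9)(1 3)| = 2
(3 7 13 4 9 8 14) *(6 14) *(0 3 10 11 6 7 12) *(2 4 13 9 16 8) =(0 3 12)(2 4 16 8 7 9)(6 14 10 11) =[3, 1, 4, 12, 16, 5, 14, 9, 7, 2, 11, 6, 0, 13, 10, 15, 8]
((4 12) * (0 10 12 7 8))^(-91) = (0 8 7 4 12 10) = [8, 1, 2, 3, 12, 5, 6, 4, 7, 9, 0, 11, 10]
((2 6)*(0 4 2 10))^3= (0 6 4 10 2)= [6, 1, 0, 3, 10, 5, 4, 7, 8, 9, 2]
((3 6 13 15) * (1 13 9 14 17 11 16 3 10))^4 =(3 17 6 11 9 16 14) =[0, 1, 2, 17, 4, 5, 11, 7, 8, 16, 10, 9, 12, 13, 3, 15, 14, 6]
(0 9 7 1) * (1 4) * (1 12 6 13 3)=(0 9 7 4 12 6 13 3 1)=[9, 0, 2, 1, 12, 5, 13, 4, 8, 7, 10, 11, 6, 3]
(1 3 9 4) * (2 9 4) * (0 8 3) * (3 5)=(0 8 5 3 4 1)(2 9)=[8, 0, 9, 4, 1, 3, 6, 7, 5, 2]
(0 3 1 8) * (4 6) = (0 3 1 8)(4 6) = [3, 8, 2, 1, 6, 5, 4, 7, 0]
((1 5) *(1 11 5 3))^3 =[0, 3, 2, 1, 4, 11, 6, 7, 8, 9, 10, 5] =(1 3)(5 11)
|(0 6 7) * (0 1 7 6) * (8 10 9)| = |(1 7)(8 10 9)| = 6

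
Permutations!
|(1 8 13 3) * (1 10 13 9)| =3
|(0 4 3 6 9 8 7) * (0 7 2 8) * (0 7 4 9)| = 6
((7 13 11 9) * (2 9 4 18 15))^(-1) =(2 15 18 4 11 13 7 9) =[0, 1, 15, 3, 11, 5, 6, 9, 8, 2, 10, 13, 12, 7, 14, 18, 16, 17, 4]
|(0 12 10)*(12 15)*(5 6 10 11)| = 7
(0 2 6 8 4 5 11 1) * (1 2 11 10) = (0 11 2 6 8 4 5 10 1) = [11, 0, 6, 3, 5, 10, 8, 7, 4, 9, 1, 2]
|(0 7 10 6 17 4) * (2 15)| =|(0 7 10 6 17 4)(2 15)| =6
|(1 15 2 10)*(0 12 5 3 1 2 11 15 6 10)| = 8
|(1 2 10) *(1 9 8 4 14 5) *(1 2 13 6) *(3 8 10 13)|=18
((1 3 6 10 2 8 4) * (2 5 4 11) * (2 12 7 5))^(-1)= [0, 4, 10, 1, 5, 7, 3, 12, 2, 9, 6, 8, 11]= (1 4 5 7 12 11 8 2 10 6 3)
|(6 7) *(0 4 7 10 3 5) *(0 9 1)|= 9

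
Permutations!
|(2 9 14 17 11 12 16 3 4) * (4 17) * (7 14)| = 5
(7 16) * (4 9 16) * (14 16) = (4 9 14 16 7) = [0, 1, 2, 3, 9, 5, 6, 4, 8, 14, 10, 11, 12, 13, 16, 15, 7]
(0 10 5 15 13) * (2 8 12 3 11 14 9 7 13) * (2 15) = (15)(0 10 5 2 8 12 3 11 14 9 7 13) = [10, 1, 8, 11, 4, 2, 6, 13, 12, 7, 5, 14, 3, 0, 9, 15]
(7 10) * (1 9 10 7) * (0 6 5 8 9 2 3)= (0 6 5 8 9 10 1 2 3)= [6, 2, 3, 0, 4, 8, 5, 7, 9, 10, 1]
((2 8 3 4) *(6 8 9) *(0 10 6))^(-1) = (0 9 2 4 3 8 6 10) = [9, 1, 4, 8, 3, 5, 10, 7, 6, 2, 0]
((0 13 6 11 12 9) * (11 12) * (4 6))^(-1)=(0 9 12 6 4 13)=[9, 1, 2, 3, 13, 5, 4, 7, 8, 12, 10, 11, 6, 0]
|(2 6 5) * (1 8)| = |(1 8)(2 6 5)| = 6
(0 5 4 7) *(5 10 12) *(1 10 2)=(0 2 1 10 12 5 4 7)=[2, 10, 1, 3, 7, 4, 6, 0, 8, 9, 12, 11, 5]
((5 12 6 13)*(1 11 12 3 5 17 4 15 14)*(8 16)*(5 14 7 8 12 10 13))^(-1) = (1 14 3 5 6 12 16 8 7 15 4 17 13 10 11) = [0, 14, 2, 5, 17, 6, 12, 15, 7, 9, 11, 1, 16, 10, 3, 4, 8, 13]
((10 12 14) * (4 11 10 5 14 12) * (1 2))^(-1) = (1 2)(4 10 11)(5 14) = [0, 2, 1, 3, 10, 14, 6, 7, 8, 9, 11, 4, 12, 13, 5]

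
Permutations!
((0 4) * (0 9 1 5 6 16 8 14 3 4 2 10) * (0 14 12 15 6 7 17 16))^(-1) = (0 6 15 12 8 16 17 7 5 1 9 4 3 14 10 2) = [6, 9, 0, 14, 3, 1, 15, 5, 16, 4, 2, 11, 8, 13, 10, 12, 17, 7]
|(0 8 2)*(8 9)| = |(0 9 8 2)| = 4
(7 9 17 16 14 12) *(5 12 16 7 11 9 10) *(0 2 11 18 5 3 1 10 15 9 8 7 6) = [2, 10, 11, 1, 4, 12, 0, 15, 7, 17, 3, 8, 18, 13, 16, 9, 14, 6, 5] = (0 2 11 8 7 15 9 17 6)(1 10 3)(5 12 18)(14 16)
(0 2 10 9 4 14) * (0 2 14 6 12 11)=[14, 1, 10, 3, 6, 5, 12, 7, 8, 4, 9, 0, 11, 13, 2]=(0 14 2 10 9 4 6 12 11)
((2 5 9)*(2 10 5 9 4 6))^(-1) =(2 6 4 5 10 9) =[0, 1, 6, 3, 5, 10, 4, 7, 8, 2, 9]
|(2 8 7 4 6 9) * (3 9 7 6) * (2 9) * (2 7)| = |(9)(2 8 6)(3 7 4)| = 3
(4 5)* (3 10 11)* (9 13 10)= (3 9 13 10 11)(4 5)= [0, 1, 2, 9, 5, 4, 6, 7, 8, 13, 11, 3, 12, 10]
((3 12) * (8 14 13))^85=(3 12)(8 14 13)=[0, 1, 2, 12, 4, 5, 6, 7, 14, 9, 10, 11, 3, 8, 13]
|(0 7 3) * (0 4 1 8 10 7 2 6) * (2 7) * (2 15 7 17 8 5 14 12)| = 14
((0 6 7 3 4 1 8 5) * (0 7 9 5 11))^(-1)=(0 11 8 1 4 3 7 5 9 6)=[11, 4, 2, 7, 3, 9, 0, 5, 1, 6, 10, 8]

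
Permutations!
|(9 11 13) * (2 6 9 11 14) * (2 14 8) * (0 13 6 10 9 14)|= 20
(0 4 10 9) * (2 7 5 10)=(0 4 2 7 5 10 9)=[4, 1, 7, 3, 2, 10, 6, 5, 8, 0, 9]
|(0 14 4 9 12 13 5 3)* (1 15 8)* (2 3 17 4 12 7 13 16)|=6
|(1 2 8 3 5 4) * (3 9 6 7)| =|(1 2 8 9 6 7 3 5 4)| =9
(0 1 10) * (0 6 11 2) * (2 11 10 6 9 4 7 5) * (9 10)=(11)(0 1 6 9 4 7 5 2)=[1, 6, 0, 3, 7, 2, 9, 5, 8, 4, 10, 11]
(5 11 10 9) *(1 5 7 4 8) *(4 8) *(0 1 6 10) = [1, 5, 2, 3, 4, 11, 10, 8, 6, 7, 9, 0] = (0 1 5 11)(6 10 9 7 8)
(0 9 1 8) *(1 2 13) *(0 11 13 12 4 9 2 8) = (0 2 12 4 9 8 11 13 1) = [2, 0, 12, 3, 9, 5, 6, 7, 11, 8, 10, 13, 4, 1]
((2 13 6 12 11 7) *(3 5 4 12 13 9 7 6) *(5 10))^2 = (2 7 9)(3 5 12 6)(4 11 13 10) = [0, 1, 7, 5, 11, 12, 3, 9, 8, 2, 4, 13, 6, 10]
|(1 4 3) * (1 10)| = 4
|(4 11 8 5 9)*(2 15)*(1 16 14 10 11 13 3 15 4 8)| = 15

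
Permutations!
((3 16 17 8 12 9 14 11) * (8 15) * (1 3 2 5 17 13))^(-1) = (1 13 16 3)(2 11 14 9 12 8 15 17 5) = [0, 13, 11, 1, 4, 2, 6, 7, 15, 12, 10, 14, 8, 16, 9, 17, 3, 5]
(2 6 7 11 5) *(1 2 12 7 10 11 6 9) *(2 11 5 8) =[0, 11, 9, 3, 4, 12, 10, 6, 2, 1, 5, 8, 7] =(1 11 8 2 9)(5 12 7 6 10)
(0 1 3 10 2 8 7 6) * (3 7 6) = (0 1 7 3 10 2 8 6) = [1, 7, 8, 10, 4, 5, 0, 3, 6, 9, 2]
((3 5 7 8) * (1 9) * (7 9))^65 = [0, 9, 2, 8, 4, 3, 6, 1, 7, 5] = (1 9 5 3 8 7)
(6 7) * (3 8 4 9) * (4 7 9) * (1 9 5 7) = [0, 9, 2, 8, 4, 7, 5, 6, 1, 3] = (1 9 3 8)(5 7 6)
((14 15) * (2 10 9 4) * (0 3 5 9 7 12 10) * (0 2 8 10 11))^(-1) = (0 11 12 7 10 8 4 9 5 3)(14 15) = [11, 1, 2, 0, 9, 3, 6, 10, 4, 5, 8, 12, 7, 13, 15, 14]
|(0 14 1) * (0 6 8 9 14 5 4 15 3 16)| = 30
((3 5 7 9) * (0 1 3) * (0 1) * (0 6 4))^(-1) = (0 4 6)(1 9 7 5 3) = [4, 9, 2, 1, 6, 3, 0, 5, 8, 7]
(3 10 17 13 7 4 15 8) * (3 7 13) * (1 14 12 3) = (1 14 12 3 10 17)(4 15 8 7) = [0, 14, 2, 10, 15, 5, 6, 4, 7, 9, 17, 11, 3, 13, 12, 8, 16, 1]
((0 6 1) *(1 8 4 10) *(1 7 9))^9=(0 6 8 4 10 7 9 1)=[6, 0, 2, 3, 10, 5, 8, 9, 4, 1, 7]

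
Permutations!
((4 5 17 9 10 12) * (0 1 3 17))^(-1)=[5, 0, 2, 1, 12, 4, 6, 7, 8, 17, 9, 11, 10, 13, 14, 15, 16, 3]=(0 5 4 12 10 9 17 3 1)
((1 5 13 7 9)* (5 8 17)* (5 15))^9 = (1 8 17 15 5 13 7 9) = [0, 8, 2, 3, 4, 13, 6, 9, 17, 1, 10, 11, 12, 7, 14, 5, 16, 15]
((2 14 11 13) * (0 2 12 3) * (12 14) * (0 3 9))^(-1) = (0 9 12 2)(11 14 13) = [9, 1, 0, 3, 4, 5, 6, 7, 8, 12, 10, 14, 2, 11, 13]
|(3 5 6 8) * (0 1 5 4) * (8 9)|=8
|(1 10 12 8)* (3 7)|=4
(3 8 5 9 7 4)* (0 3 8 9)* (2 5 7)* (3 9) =(0 9 2 5)(4 8 7) =[9, 1, 5, 3, 8, 0, 6, 4, 7, 2]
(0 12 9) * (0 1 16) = (0 12 9 1 16) = [12, 16, 2, 3, 4, 5, 6, 7, 8, 1, 10, 11, 9, 13, 14, 15, 0]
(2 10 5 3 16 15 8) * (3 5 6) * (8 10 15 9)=(2 15 10 6 3 16 9 8)=[0, 1, 15, 16, 4, 5, 3, 7, 2, 8, 6, 11, 12, 13, 14, 10, 9]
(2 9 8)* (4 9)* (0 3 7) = (0 3 7)(2 4 9 8) = [3, 1, 4, 7, 9, 5, 6, 0, 2, 8]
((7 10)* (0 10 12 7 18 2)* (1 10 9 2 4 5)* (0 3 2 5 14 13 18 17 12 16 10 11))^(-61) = (0 11 1 5 9)(2 3)(4 18 13 14)(7 12 17 10 16) = [11, 5, 3, 2, 18, 9, 6, 12, 8, 0, 16, 1, 17, 14, 4, 15, 7, 10, 13]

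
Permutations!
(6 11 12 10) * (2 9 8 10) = [0, 1, 9, 3, 4, 5, 11, 7, 10, 8, 6, 12, 2] = (2 9 8 10 6 11 12)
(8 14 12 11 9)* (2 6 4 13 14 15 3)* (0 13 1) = (0 13 14 12 11 9 8 15 3 2 6 4 1) = [13, 0, 6, 2, 1, 5, 4, 7, 15, 8, 10, 9, 11, 14, 12, 3]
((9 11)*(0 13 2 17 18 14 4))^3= (0 17 4 2 14 13 18)(9 11)= [17, 1, 14, 3, 2, 5, 6, 7, 8, 11, 10, 9, 12, 18, 13, 15, 16, 4, 0]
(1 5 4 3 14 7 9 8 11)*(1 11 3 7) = (1 5 4 7 9 8 3 14) = [0, 5, 2, 14, 7, 4, 6, 9, 3, 8, 10, 11, 12, 13, 1]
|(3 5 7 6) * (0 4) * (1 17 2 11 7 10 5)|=14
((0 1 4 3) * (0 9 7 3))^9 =(9) =[0, 1, 2, 3, 4, 5, 6, 7, 8, 9]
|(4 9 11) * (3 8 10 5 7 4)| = |(3 8 10 5 7 4 9 11)| = 8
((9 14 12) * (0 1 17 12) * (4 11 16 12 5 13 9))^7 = (17)(4 12 16 11) = [0, 1, 2, 3, 12, 5, 6, 7, 8, 9, 10, 4, 16, 13, 14, 15, 11, 17]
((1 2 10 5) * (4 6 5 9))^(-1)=(1 5 6 4 9 10 2)=[0, 5, 1, 3, 9, 6, 4, 7, 8, 10, 2]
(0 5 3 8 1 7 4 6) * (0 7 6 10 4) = (0 5 3 8 1 6 7)(4 10) = [5, 6, 2, 8, 10, 3, 7, 0, 1, 9, 4]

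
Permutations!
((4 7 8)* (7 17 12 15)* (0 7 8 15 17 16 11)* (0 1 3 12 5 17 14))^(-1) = (0 14 12 3 1 11 16 4 8 15 7)(5 17) = [14, 11, 2, 1, 8, 17, 6, 0, 15, 9, 10, 16, 3, 13, 12, 7, 4, 5]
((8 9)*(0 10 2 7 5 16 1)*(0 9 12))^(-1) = [12, 16, 10, 3, 4, 7, 6, 2, 9, 1, 0, 11, 8, 13, 14, 15, 5] = (0 12 8 9 1 16 5 7 2 10)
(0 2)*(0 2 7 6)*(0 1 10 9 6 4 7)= [0, 10, 2, 3, 7, 5, 1, 4, 8, 6, 9]= (1 10 9 6)(4 7)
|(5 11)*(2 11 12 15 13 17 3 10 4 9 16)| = |(2 11 5 12 15 13 17 3 10 4 9 16)| = 12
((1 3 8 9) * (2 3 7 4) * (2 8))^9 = (1 9 8 4 7)(2 3) = [0, 9, 3, 2, 7, 5, 6, 1, 4, 8]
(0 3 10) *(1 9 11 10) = [3, 9, 2, 1, 4, 5, 6, 7, 8, 11, 0, 10] = (0 3 1 9 11 10)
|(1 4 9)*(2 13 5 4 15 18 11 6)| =10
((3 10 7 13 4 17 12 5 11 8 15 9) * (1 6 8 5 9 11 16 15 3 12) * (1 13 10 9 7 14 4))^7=(1 10 8 4 9 13 7 6 14 3 17 12)(5 11 15 16)=[0, 10, 2, 17, 9, 11, 14, 6, 4, 13, 8, 15, 1, 7, 3, 16, 5, 12]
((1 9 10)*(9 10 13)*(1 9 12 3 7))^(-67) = [0, 13, 2, 10, 4, 5, 6, 9, 8, 3, 12, 11, 1, 7] = (1 13 7 9 3 10 12)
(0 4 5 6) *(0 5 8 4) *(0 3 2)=(0 3 2)(4 8)(5 6)=[3, 1, 0, 2, 8, 6, 5, 7, 4]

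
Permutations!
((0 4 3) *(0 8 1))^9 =(0 1 8 3 4) =[1, 8, 2, 4, 0, 5, 6, 7, 3]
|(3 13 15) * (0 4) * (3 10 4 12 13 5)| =6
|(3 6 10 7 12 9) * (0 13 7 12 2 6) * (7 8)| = 10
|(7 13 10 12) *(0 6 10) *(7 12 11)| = 6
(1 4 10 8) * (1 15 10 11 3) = (1 4 11 3)(8 15 10) = [0, 4, 2, 1, 11, 5, 6, 7, 15, 9, 8, 3, 12, 13, 14, 10]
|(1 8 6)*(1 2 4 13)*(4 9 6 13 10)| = 6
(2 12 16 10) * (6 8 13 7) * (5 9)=(2 12 16 10)(5 9)(6 8 13 7)=[0, 1, 12, 3, 4, 9, 8, 6, 13, 5, 2, 11, 16, 7, 14, 15, 10]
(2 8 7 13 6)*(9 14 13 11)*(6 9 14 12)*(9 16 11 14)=(2 8 7 14 13 16 11 9 12 6)=[0, 1, 8, 3, 4, 5, 2, 14, 7, 12, 10, 9, 6, 16, 13, 15, 11]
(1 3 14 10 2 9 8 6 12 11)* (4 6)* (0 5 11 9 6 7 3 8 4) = (0 5 11 1 8)(2 6 12 9 4 7 3 14 10) = [5, 8, 6, 14, 7, 11, 12, 3, 0, 4, 2, 1, 9, 13, 10]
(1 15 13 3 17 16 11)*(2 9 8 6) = [0, 15, 9, 17, 4, 5, 2, 7, 6, 8, 10, 1, 12, 3, 14, 13, 11, 16] = (1 15 13 3 17 16 11)(2 9 8 6)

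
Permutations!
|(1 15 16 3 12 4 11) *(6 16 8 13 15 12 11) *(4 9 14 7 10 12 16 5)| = |(1 16 3 11)(4 6 5)(7 10 12 9 14)(8 13 15)| = 60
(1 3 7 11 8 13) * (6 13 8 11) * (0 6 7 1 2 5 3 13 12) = (0 6 12)(1 13 2 5 3) = [6, 13, 5, 1, 4, 3, 12, 7, 8, 9, 10, 11, 0, 2]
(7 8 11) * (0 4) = (0 4)(7 8 11) = [4, 1, 2, 3, 0, 5, 6, 8, 11, 9, 10, 7]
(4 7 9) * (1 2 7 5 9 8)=[0, 2, 7, 3, 5, 9, 6, 8, 1, 4]=(1 2 7 8)(4 5 9)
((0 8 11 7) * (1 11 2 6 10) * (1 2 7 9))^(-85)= (0 7 8)(1 9 11)(2 10 6)= [7, 9, 10, 3, 4, 5, 2, 8, 0, 11, 6, 1]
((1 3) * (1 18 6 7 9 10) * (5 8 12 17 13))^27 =(1 10 9 7 6 18 3)(5 12 13 8 17) =[0, 10, 2, 1, 4, 12, 18, 6, 17, 7, 9, 11, 13, 8, 14, 15, 16, 5, 3]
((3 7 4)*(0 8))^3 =(0 8) =[8, 1, 2, 3, 4, 5, 6, 7, 0]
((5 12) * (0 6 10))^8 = (12)(0 10 6) = [10, 1, 2, 3, 4, 5, 0, 7, 8, 9, 6, 11, 12]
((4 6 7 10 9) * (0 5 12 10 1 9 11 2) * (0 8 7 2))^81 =(0 5 12 10 11)(1 2 9 8 4 7 6) =[5, 2, 9, 3, 7, 12, 1, 6, 4, 8, 11, 0, 10]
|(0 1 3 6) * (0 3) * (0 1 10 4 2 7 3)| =7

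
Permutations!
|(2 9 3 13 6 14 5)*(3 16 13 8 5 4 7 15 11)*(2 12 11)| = |(2 9 16 13 6 14 4 7 15)(3 8 5 12 11)| = 45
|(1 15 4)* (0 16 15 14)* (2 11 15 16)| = 7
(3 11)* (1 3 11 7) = (11)(1 3 7) = [0, 3, 2, 7, 4, 5, 6, 1, 8, 9, 10, 11]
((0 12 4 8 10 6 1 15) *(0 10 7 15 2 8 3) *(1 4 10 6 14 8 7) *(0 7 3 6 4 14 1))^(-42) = (0 7)(1 6)(2 14)(3 8)(4 10)(12 15) = [7, 6, 14, 8, 10, 5, 1, 0, 3, 9, 4, 11, 15, 13, 2, 12]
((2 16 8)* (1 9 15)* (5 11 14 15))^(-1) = (1 15 14 11 5 9)(2 8 16) = [0, 15, 8, 3, 4, 9, 6, 7, 16, 1, 10, 5, 12, 13, 11, 14, 2]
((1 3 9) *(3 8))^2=[0, 3, 2, 1, 4, 5, 6, 7, 9, 8]=(1 3)(8 9)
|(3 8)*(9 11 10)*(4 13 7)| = |(3 8)(4 13 7)(9 11 10)| = 6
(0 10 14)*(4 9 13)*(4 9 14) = (0 10 4 14)(9 13) = [10, 1, 2, 3, 14, 5, 6, 7, 8, 13, 4, 11, 12, 9, 0]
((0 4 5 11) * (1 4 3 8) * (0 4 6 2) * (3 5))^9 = (11) = [0, 1, 2, 3, 4, 5, 6, 7, 8, 9, 10, 11]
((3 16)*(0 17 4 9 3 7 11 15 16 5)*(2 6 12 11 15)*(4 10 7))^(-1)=(0 5 3 9 4 16 15 7 10 17)(2 11 12 6)=[5, 1, 11, 9, 16, 3, 2, 10, 8, 4, 17, 12, 6, 13, 14, 7, 15, 0]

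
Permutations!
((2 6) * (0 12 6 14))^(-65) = [0, 1, 2, 3, 4, 5, 6, 7, 8, 9, 10, 11, 12, 13, 14] = (14)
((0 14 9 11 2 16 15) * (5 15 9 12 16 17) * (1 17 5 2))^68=(0 12 9 1 2 15 14 16 11 17 5)=[12, 2, 15, 3, 4, 0, 6, 7, 8, 1, 10, 17, 9, 13, 16, 14, 11, 5]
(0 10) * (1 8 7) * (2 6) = (0 10)(1 8 7)(2 6) = [10, 8, 6, 3, 4, 5, 2, 1, 7, 9, 0]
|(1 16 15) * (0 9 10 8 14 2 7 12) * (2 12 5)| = |(0 9 10 8 14 12)(1 16 15)(2 7 5)| = 6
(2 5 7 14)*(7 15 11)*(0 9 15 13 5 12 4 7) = (0 9 15 11)(2 12 4 7 14)(5 13) = [9, 1, 12, 3, 7, 13, 6, 14, 8, 15, 10, 0, 4, 5, 2, 11]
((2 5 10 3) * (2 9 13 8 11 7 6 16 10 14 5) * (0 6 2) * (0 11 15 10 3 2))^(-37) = [7, 1, 10, 16, 4, 14, 0, 11, 13, 3, 15, 2, 12, 9, 5, 8, 6] = (0 7 11 2 10 15 8 13 9 3 16 6)(5 14)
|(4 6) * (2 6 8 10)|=5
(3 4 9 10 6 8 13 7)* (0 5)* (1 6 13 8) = (0 5)(1 6)(3 4 9 10 13 7) = [5, 6, 2, 4, 9, 0, 1, 3, 8, 10, 13, 11, 12, 7]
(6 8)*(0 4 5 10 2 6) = (0 4 5 10 2 6 8) = [4, 1, 6, 3, 5, 10, 8, 7, 0, 9, 2]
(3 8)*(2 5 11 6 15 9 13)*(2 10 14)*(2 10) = (2 5 11 6 15 9 13)(3 8)(10 14) = [0, 1, 5, 8, 4, 11, 15, 7, 3, 13, 14, 6, 12, 2, 10, 9]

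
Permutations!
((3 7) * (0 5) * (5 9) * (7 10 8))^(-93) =(3 7 8 10) =[0, 1, 2, 7, 4, 5, 6, 8, 10, 9, 3]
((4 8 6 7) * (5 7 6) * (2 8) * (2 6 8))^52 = [0, 1, 2, 3, 8, 4, 5, 6, 7] = (4 8 7 6 5)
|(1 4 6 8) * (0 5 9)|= 12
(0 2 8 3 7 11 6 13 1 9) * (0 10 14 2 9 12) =(0 9 10 14 2 8 3 7 11 6 13 1 12) =[9, 12, 8, 7, 4, 5, 13, 11, 3, 10, 14, 6, 0, 1, 2]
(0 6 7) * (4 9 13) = (0 6 7)(4 9 13) = [6, 1, 2, 3, 9, 5, 7, 0, 8, 13, 10, 11, 12, 4]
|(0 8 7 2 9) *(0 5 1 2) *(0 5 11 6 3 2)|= 5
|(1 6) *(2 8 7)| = 6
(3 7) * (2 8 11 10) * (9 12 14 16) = (2 8 11 10)(3 7)(9 12 14 16) = [0, 1, 8, 7, 4, 5, 6, 3, 11, 12, 2, 10, 14, 13, 16, 15, 9]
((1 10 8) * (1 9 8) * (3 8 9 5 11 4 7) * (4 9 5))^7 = (1 10)(3 7 4 8)(5 11 9) = [0, 10, 2, 7, 8, 11, 6, 4, 3, 5, 1, 9]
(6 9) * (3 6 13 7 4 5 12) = (3 6 9 13 7 4 5 12) = [0, 1, 2, 6, 5, 12, 9, 4, 8, 13, 10, 11, 3, 7]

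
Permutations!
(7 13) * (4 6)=(4 6)(7 13)=[0, 1, 2, 3, 6, 5, 4, 13, 8, 9, 10, 11, 12, 7]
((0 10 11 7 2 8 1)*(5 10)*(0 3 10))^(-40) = (1 10 7 8 3 11 2) = [0, 10, 1, 11, 4, 5, 6, 8, 3, 9, 7, 2]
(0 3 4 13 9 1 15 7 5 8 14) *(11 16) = (0 3 4 13 9 1 15 7 5 8 14)(11 16) = [3, 15, 2, 4, 13, 8, 6, 5, 14, 1, 10, 16, 12, 9, 0, 7, 11]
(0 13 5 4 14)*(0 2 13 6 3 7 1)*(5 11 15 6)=(0 5 4 14 2 13 11 15 6 3 7 1)=[5, 0, 13, 7, 14, 4, 3, 1, 8, 9, 10, 15, 12, 11, 2, 6]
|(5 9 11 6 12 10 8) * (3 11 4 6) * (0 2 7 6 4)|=|(0 2 7 6 12 10 8 5 9)(3 11)|=18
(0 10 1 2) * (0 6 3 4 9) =(0 10 1 2 6 3 4 9) =[10, 2, 6, 4, 9, 5, 3, 7, 8, 0, 1]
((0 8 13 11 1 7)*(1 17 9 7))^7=[0, 1, 2, 3, 4, 5, 6, 7, 8, 9, 10, 11, 12, 13, 14, 15, 16, 17]=(17)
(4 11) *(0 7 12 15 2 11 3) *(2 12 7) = (0 2 11 4 3)(12 15) = [2, 1, 11, 0, 3, 5, 6, 7, 8, 9, 10, 4, 15, 13, 14, 12]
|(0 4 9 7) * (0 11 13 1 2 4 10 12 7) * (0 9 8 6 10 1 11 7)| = |(0 1 2 4 8 6 10 12)(11 13)| = 8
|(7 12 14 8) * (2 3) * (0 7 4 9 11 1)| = |(0 7 12 14 8 4 9 11 1)(2 3)| = 18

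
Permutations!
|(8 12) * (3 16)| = 2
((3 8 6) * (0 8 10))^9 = (0 10 3 6 8) = [10, 1, 2, 6, 4, 5, 8, 7, 0, 9, 3]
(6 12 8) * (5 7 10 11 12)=(5 7 10 11 12 8 6)=[0, 1, 2, 3, 4, 7, 5, 10, 6, 9, 11, 12, 8]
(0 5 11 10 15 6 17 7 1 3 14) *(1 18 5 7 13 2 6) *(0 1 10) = (0 7 18 5 11)(1 3 14)(2 6 17 13)(10 15) = [7, 3, 6, 14, 4, 11, 17, 18, 8, 9, 15, 0, 12, 2, 1, 10, 16, 13, 5]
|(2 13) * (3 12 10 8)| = 4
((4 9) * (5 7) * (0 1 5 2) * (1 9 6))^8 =(9) =[0, 1, 2, 3, 4, 5, 6, 7, 8, 9]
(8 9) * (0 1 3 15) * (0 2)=(0 1 3 15 2)(8 9)=[1, 3, 0, 15, 4, 5, 6, 7, 9, 8, 10, 11, 12, 13, 14, 2]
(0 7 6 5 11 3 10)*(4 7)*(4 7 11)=[7, 1, 2, 10, 11, 4, 5, 6, 8, 9, 0, 3]=(0 7 6 5 4 11 3 10)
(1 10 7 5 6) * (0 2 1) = (0 2 1 10 7 5 6) = [2, 10, 1, 3, 4, 6, 0, 5, 8, 9, 7]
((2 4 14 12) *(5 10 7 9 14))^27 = [0, 1, 10, 3, 7, 9, 6, 12, 8, 2, 14, 11, 5, 13, 4] = (2 10 14 4 7 12 5 9)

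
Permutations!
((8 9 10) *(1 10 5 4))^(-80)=[0, 5, 2, 3, 9, 8, 6, 7, 1, 10, 4]=(1 5 8)(4 9 10)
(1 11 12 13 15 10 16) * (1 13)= (1 11 12)(10 16 13 15)= [0, 11, 2, 3, 4, 5, 6, 7, 8, 9, 16, 12, 1, 15, 14, 10, 13]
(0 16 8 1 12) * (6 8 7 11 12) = [16, 6, 2, 3, 4, 5, 8, 11, 1, 9, 10, 12, 0, 13, 14, 15, 7] = (0 16 7 11 12)(1 6 8)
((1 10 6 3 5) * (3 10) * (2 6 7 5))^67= (1 10 3 7 2 5 6)= [0, 10, 5, 7, 4, 6, 1, 2, 8, 9, 3]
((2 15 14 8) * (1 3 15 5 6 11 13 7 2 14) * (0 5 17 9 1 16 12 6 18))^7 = (0 5 18)(1 13 15 2 12 9 11 3 7 16 17 6)(8 14) = [5, 13, 12, 7, 4, 18, 1, 16, 14, 11, 10, 3, 9, 15, 8, 2, 17, 6, 0]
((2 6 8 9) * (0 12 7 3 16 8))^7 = (0 2 8 3 12 6 9 16 7) = [2, 1, 8, 12, 4, 5, 9, 0, 3, 16, 10, 11, 6, 13, 14, 15, 7]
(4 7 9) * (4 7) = [0, 1, 2, 3, 4, 5, 6, 9, 8, 7] = (7 9)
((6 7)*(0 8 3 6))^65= (8)= [0, 1, 2, 3, 4, 5, 6, 7, 8]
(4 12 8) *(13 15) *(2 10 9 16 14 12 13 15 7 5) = (2 10 9 16 14 12 8 4 13 7 5) = [0, 1, 10, 3, 13, 2, 6, 5, 4, 16, 9, 11, 8, 7, 12, 15, 14]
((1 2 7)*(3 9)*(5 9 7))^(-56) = [0, 3, 7, 5, 4, 1, 6, 9, 8, 2] = (1 3 5)(2 7 9)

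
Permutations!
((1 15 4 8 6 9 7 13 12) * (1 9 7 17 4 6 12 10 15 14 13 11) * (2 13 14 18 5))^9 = (1 11 7 6 15 10 13 2 5 18)(4 17 9 12 8) = [0, 11, 5, 3, 17, 18, 15, 6, 4, 12, 13, 7, 8, 2, 14, 10, 16, 9, 1]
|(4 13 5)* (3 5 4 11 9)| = 4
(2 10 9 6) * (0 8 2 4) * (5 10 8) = (0 5 10 9 6 4)(2 8) = [5, 1, 8, 3, 0, 10, 4, 7, 2, 6, 9]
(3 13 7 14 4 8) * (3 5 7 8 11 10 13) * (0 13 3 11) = (0 13 8 5 7 14 4)(3 11 10) = [13, 1, 2, 11, 0, 7, 6, 14, 5, 9, 3, 10, 12, 8, 4]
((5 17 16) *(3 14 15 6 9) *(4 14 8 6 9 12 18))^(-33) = (3 12 14)(4 9 6)(8 18 15) = [0, 1, 2, 12, 9, 5, 4, 7, 18, 6, 10, 11, 14, 13, 3, 8, 16, 17, 15]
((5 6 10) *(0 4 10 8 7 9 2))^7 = (0 9 8 5 4 2 7 6 10) = [9, 1, 7, 3, 2, 4, 10, 6, 5, 8, 0]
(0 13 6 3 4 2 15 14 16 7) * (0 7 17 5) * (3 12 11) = [13, 1, 15, 4, 2, 0, 12, 7, 8, 9, 10, 3, 11, 6, 16, 14, 17, 5] = (0 13 6 12 11 3 4 2 15 14 16 17 5)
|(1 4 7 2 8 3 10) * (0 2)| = 8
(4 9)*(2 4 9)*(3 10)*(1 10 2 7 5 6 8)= (1 10 3 2 4 7 5 6 8)= [0, 10, 4, 2, 7, 6, 8, 5, 1, 9, 3]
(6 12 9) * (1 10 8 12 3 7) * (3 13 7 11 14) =(1 10 8 12 9 6 13 7)(3 11 14) =[0, 10, 2, 11, 4, 5, 13, 1, 12, 6, 8, 14, 9, 7, 3]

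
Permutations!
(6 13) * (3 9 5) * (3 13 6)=(3 9 5 13)=[0, 1, 2, 9, 4, 13, 6, 7, 8, 5, 10, 11, 12, 3]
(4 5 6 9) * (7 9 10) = (4 5 6 10 7 9) = [0, 1, 2, 3, 5, 6, 10, 9, 8, 4, 7]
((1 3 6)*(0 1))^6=(0 3)(1 6)=[3, 6, 2, 0, 4, 5, 1]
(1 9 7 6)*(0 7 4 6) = [7, 9, 2, 3, 6, 5, 1, 0, 8, 4] = (0 7)(1 9 4 6)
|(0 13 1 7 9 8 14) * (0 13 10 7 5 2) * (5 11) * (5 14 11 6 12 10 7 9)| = 36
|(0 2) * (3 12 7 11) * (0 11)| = |(0 2 11 3 12 7)| = 6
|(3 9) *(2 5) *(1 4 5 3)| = 6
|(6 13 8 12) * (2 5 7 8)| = |(2 5 7 8 12 6 13)| = 7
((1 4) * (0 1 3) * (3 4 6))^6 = (0 6)(1 3) = [6, 3, 2, 1, 4, 5, 0]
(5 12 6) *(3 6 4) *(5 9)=(3 6 9 5 12 4)=[0, 1, 2, 6, 3, 12, 9, 7, 8, 5, 10, 11, 4]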